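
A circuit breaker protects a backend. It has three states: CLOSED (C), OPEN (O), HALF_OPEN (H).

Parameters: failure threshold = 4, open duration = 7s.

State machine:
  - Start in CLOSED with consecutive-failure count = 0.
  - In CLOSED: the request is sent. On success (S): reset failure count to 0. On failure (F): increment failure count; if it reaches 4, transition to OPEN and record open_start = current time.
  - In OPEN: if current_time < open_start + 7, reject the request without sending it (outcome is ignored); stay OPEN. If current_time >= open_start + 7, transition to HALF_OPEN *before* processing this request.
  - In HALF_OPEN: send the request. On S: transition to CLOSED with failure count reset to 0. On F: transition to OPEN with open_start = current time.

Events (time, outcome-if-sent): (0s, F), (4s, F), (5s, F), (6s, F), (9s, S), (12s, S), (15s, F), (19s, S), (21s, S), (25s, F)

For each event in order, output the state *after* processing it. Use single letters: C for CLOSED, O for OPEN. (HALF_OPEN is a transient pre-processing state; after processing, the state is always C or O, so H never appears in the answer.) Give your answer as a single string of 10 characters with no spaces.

Answer: CCCOOOOOOO

Derivation:
State after each event:
  event#1 t=0s outcome=F: state=CLOSED
  event#2 t=4s outcome=F: state=CLOSED
  event#3 t=5s outcome=F: state=CLOSED
  event#4 t=6s outcome=F: state=OPEN
  event#5 t=9s outcome=S: state=OPEN
  event#6 t=12s outcome=S: state=OPEN
  event#7 t=15s outcome=F: state=OPEN
  event#8 t=19s outcome=S: state=OPEN
  event#9 t=21s outcome=S: state=OPEN
  event#10 t=25s outcome=F: state=OPEN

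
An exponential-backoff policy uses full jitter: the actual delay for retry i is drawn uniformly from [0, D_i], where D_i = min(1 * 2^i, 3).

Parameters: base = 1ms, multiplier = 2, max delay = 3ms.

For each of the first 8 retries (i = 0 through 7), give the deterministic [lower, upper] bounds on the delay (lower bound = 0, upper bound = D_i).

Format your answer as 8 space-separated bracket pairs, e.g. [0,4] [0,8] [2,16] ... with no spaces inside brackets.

Answer: [0,1] [0,2] [0,3] [0,3] [0,3] [0,3] [0,3] [0,3]

Derivation:
Computing bounds per retry:
  i=0: D_i=min(1*2^0,3)=1, bounds=[0,1]
  i=1: D_i=min(1*2^1,3)=2, bounds=[0,2]
  i=2: D_i=min(1*2^2,3)=3, bounds=[0,3]
  i=3: D_i=min(1*2^3,3)=3, bounds=[0,3]
  i=4: D_i=min(1*2^4,3)=3, bounds=[0,3]
  i=5: D_i=min(1*2^5,3)=3, bounds=[0,3]
  i=6: D_i=min(1*2^6,3)=3, bounds=[0,3]
  i=7: D_i=min(1*2^7,3)=3, bounds=[0,3]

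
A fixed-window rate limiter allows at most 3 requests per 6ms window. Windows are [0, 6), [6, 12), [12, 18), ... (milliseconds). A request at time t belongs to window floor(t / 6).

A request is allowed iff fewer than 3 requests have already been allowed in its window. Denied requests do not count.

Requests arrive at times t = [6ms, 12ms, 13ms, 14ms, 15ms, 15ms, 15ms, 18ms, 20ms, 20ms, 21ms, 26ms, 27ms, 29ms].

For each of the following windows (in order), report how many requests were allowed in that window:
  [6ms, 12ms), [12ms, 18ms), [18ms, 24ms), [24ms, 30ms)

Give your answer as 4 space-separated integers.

Answer: 1 3 3 3

Derivation:
Processing requests:
  req#1 t=6ms (window 1): ALLOW
  req#2 t=12ms (window 2): ALLOW
  req#3 t=13ms (window 2): ALLOW
  req#4 t=14ms (window 2): ALLOW
  req#5 t=15ms (window 2): DENY
  req#6 t=15ms (window 2): DENY
  req#7 t=15ms (window 2): DENY
  req#8 t=18ms (window 3): ALLOW
  req#9 t=20ms (window 3): ALLOW
  req#10 t=20ms (window 3): ALLOW
  req#11 t=21ms (window 3): DENY
  req#12 t=26ms (window 4): ALLOW
  req#13 t=27ms (window 4): ALLOW
  req#14 t=29ms (window 4): ALLOW

Allowed counts by window: 1 3 3 3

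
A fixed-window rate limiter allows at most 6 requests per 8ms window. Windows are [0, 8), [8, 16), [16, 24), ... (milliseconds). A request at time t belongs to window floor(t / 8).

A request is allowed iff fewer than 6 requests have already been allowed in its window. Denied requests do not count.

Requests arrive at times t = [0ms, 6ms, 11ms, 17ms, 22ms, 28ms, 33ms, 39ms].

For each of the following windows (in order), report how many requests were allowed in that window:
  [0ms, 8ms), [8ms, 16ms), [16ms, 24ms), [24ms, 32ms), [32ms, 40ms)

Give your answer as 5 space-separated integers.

Answer: 2 1 2 1 2

Derivation:
Processing requests:
  req#1 t=0ms (window 0): ALLOW
  req#2 t=6ms (window 0): ALLOW
  req#3 t=11ms (window 1): ALLOW
  req#4 t=17ms (window 2): ALLOW
  req#5 t=22ms (window 2): ALLOW
  req#6 t=28ms (window 3): ALLOW
  req#7 t=33ms (window 4): ALLOW
  req#8 t=39ms (window 4): ALLOW

Allowed counts by window: 2 1 2 1 2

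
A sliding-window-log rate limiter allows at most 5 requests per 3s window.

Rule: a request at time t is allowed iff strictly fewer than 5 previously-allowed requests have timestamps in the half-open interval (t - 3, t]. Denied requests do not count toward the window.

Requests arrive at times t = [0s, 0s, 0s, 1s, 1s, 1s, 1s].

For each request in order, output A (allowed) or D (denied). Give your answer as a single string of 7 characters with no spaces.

Answer: AAAAADD

Derivation:
Tracking allowed requests in the window:
  req#1 t=0s: ALLOW
  req#2 t=0s: ALLOW
  req#3 t=0s: ALLOW
  req#4 t=1s: ALLOW
  req#5 t=1s: ALLOW
  req#6 t=1s: DENY
  req#7 t=1s: DENY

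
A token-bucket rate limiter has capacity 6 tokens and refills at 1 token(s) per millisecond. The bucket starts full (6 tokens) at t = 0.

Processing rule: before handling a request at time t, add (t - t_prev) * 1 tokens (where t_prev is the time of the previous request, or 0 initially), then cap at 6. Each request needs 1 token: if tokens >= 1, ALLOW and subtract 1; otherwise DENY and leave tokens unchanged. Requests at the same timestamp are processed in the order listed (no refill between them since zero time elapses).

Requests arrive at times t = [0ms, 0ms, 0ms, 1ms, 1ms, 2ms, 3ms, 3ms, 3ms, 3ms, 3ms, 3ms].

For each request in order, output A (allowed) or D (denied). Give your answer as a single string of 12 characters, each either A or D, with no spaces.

Simulating step by step:
  req#1 t=0ms: ALLOW
  req#2 t=0ms: ALLOW
  req#3 t=0ms: ALLOW
  req#4 t=1ms: ALLOW
  req#5 t=1ms: ALLOW
  req#6 t=2ms: ALLOW
  req#7 t=3ms: ALLOW
  req#8 t=3ms: ALLOW
  req#9 t=3ms: ALLOW
  req#10 t=3ms: DENY
  req#11 t=3ms: DENY
  req#12 t=3ms: DENY

Answer: AAAAAAAAADDD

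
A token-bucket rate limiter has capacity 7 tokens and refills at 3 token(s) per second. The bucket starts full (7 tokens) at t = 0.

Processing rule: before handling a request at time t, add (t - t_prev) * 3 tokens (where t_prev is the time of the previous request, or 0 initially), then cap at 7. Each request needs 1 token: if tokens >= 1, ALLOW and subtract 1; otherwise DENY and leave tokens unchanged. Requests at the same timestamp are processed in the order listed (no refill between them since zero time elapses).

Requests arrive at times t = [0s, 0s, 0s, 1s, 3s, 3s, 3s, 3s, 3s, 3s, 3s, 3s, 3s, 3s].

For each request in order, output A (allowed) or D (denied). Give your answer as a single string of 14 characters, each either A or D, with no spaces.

Answer: AAAAAAAAAAADDD

Derivation:
Simulating step by step:
  req#1 t=0s: ALLOW
  req#2 t=0s: ALLOW
  req#3 t=0s: ALLOW
  req#4 t=1s: ALLOW
  req#5 t=3s: ALLOW
  req#6 t=3s: ALLOW
  req#7 t=3s: ALLOW
  req#8 t=3s: ALLOW
  req#9 t=3s: ALLOW
  req#10 t=3s: ALLOW
  req#11 t=3s: ALLOW
  req#12 t=3s: DENY
  req#13 t=3s: DENY
  req#14 t=3s: DENY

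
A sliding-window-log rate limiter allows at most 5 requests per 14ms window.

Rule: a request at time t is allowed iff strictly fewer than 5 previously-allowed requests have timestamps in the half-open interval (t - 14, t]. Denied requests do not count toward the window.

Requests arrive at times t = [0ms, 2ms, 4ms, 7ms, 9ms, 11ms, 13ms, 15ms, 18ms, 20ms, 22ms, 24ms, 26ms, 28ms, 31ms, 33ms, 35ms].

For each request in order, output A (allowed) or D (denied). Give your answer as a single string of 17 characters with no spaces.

Tracking allowed requests in the window:
  req#1 t=0ms: ALLOW
  req#2 t=2ms: ALLOW
  req#3 t=4ms: ALLOW
  req#4 t=7ms: ALLOW
  req#5 t=9ms: ALLOW
  req#6 t=11ms: DENY
  req#7 t=13ms: DENY
  req#8 t=15ms: ALLOW
  req#9 t=18ms: ALLOW
  req#10 t=20ms: ALLOW
  req#11 t=22ms: ALLOW
  req#12 t=24ms: ALLOW
  req#13 t=26ms: DENY
  req#14 t=28ms: DENY
  req#15 t=31ms: ALLOW
  req#16 t=33ms: ALLOW
  req#17 t=35ms: ALLOW

Answer: AAAAADDAAAAADDAAA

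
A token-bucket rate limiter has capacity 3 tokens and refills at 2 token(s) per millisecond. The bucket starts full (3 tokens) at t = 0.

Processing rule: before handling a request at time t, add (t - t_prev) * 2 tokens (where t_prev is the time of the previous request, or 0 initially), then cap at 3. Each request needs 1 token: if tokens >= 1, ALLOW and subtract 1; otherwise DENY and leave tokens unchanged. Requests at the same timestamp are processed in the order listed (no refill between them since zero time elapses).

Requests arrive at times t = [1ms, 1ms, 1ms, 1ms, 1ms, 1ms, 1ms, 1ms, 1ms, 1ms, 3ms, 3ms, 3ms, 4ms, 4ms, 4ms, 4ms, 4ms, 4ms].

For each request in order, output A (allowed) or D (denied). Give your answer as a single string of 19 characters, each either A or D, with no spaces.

Answer: AAADDDDDDDAAAAADDDD

Derivation:
Simulating step by step:
  req#1 t=1ms: ALLOW
  req#2 t=1ms: ALLOW
  req#3 t=1ms: ALLOW
  req#4 t=1ms: DENY
  req#5 t=1ms: DENY
  req#6 t=1ms: DENY
  req#7 t=1ms: DENY
  req#8 t=1ms: DENY
  req#9 t=1ms: DENY
  req#10 t=1ms: DENY
  req#11 t=3ms: ALLOW
  req#12 t=3ms: ALLOW
  req#13 t=3ms: ALLOW
  req#14 t=4ms: ALLOW
  req#15 t=4ms: ALLOW
  req#16 t=4ms: DENY
  req#17 t=4ms: DENY
  req#18 t=4ms: DENY
  req#19 t=4ms: DENY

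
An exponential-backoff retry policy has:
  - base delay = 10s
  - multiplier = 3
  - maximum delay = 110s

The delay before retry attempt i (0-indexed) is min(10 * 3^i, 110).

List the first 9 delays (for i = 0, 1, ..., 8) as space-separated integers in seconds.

Computing each delay:
  i=0: min(10*3^0, 110) = 10
  i=1: min(10*3^1, 110) = 30
  i=2: min(10*3^2, 110) = 90
  i=3: min(10*3^3, 110) = 110
  i=4: min(10*3^4, 110) = 110
  i=5: min(10*3^5, 110) = 110
  i=6: min(10*3^6, 110) = 110
  i=7: min(10*3^7, 110) = 110
  i=8: min(10*3^8, 110) = 110

Answer: 10 30 90 110 110 110 110 110 110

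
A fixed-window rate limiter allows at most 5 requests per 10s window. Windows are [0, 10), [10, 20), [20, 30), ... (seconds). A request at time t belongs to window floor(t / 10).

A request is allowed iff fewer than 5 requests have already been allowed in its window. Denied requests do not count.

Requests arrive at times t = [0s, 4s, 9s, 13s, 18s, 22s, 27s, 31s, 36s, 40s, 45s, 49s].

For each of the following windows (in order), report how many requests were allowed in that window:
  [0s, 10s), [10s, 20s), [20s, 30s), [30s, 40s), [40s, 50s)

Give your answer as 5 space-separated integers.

Processing requests:
  req#1 t=0s (window 0): ALLOW
  req#2 t=4s (window 0): ALLOW
  req#3 t=9s (window 0): ALLOW
  req#4 t=13s (window 1): ALLOW
  req#5 t=18s (window 1): ALLOW
  req#6 t=22s (window 2): ALLOW
  req#7 t=27s (window 2): ALLOW
  req#8 t=31s (window 3): ALLOW
  req#9 t=36s (window 3): ALLOW
  req#10 t=40s (window 4): ALLOW
  req#11 t=45s (window 4): ALLOW
  req#12 t=49s (window 4): ALLOW

Allowed counts by window: 3 2 2 2 3

Answer: 3 2 2 2 3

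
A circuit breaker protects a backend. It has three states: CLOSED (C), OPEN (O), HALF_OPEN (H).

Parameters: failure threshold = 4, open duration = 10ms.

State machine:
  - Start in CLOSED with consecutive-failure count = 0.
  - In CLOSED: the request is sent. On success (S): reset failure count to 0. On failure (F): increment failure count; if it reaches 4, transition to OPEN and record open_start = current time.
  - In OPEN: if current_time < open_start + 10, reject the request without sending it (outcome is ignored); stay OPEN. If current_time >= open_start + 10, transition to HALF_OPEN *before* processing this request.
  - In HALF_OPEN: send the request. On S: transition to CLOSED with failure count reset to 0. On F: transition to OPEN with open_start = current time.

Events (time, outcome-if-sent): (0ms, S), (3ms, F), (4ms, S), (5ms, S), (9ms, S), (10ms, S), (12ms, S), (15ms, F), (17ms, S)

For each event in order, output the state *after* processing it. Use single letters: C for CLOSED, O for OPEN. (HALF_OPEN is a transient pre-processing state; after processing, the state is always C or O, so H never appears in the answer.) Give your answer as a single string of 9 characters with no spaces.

State after each event:
  event#1 t=0ms outcome=S: state=CLOSED
  event#2 t=3ms outcome=F: state=CLOSED
  event#3 t=4ms outcome=S: state=CLOSED
  event#4 t=5ms outcome=S: state=CLOSED
  event#5 t=9ms outcome=S: state=CLOSED
  event#6 t=10ms outcome=S: state=CLOSED
  event#7 t=12ms outcome=S: state=CLOSED
  event#8 t=15ms outcome=F: state=CLOSED
  event#9 t=17ms outcome=S: state=CLOSED

Answer: CCCCCCCCC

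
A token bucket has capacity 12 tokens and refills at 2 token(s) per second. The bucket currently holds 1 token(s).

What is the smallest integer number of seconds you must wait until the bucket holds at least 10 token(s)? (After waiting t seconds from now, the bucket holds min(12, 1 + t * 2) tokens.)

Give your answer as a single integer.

Answer: 5

Derivation:
Need 1 + t * 2 >= 10, so t >= 9/2.
Smallest integer t = ceil(9/2) = 5.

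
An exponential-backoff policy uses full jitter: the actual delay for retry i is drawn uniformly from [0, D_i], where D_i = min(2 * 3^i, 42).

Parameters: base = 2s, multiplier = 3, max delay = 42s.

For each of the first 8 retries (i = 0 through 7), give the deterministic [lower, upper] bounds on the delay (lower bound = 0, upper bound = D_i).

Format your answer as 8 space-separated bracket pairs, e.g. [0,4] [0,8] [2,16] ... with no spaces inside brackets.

Answer: [0,2] [0,6] [0,18] [0,42] [0,42] [0,42] [0,42] [0,42]

Derivation:
Computing bounds per retry:
  i=0: D_i=min(2*3^0,42)=2, bounds=[0,2]
  i=1: D_i=min(2*3^1,42)=6, bounds=[0,6]
  i=2: D_i=min(2*3^2,42)=18, bounds=[0,18]
  i=3: D_i=min(2*3^3,42)=42, bounds=[0,42]
  i=4: D_i=min(2*3^4,42)=42, bounds=[0,42]
  i=5: D_i=min(2*3^5,42)=42, bounds=[0,42]
  i=6: D_i=min(2*3^6,42)=42, bounds=[0,42]
  i=7: D_i=min(2*3^7,42)=42, bounds=[0,42]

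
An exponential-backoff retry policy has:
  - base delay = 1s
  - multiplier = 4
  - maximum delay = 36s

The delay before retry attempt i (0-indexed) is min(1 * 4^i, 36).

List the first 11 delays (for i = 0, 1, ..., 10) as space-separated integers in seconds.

Computing each delay:
  i=0: min(1*4^0, 36) = 1
  i=1: min(1*4^1, 36) = 4
  i=2: min(1*4^2, 36) = 16
  i=3: min(1*4^3, 36) = 36
  i=4: min(1*4^4, 36) = 36
  i=5: min(1*4^5, 36) = 36
  i=6: min(1*4^6, 36) = 36
  i=7: min(1*4^7, 36) = 36
  i=8: min(1*4^8, 36) = 36
  i=9: min(1*4^9, 36) = 36
  i=10: min(1*4^10, 36) = 36

Answer: 1 4 16 36 36 36 36 36 36 36 36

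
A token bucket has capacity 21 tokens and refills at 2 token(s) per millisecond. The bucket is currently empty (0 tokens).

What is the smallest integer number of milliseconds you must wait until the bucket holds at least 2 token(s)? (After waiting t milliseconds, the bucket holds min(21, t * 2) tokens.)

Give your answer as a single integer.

Answer: 1

Derivation:
Need t * 2 >= 2, so t >= 2/2.
Smallest integer t = ceil(2/2) = 1.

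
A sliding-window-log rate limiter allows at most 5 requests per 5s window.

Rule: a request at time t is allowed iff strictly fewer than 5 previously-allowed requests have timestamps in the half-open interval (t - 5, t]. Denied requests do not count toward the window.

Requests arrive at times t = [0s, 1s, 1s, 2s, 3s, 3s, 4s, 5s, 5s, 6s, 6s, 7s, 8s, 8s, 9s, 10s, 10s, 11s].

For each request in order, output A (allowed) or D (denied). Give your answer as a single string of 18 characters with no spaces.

Answer: AAAAADDADAAAADDADA

Derivation:
Tracking allowed requests in the window:
  req#1 t=0s: ALLOW
  req#2 t=1s: ALLOW
  req#3 t=1s: ALLOW
  req#4 t=2s: ALLOW
  req#5 t=3s: ALLOW
  req#6 t=3s: DENY
  req#7 t=4s: DENY
  req#8 t=5s: ALLOW
  req#9 t=5s: DENY
  req#10 t=6s: ALLOW
  req#11 t=6s: ALLOW
  req#12 t=7s: ALLOW
  req#13 t=8s: ALLOW
  req#14 t=8s: DENY
  req#15 t=9s: DENY
  req#16 t=10s: ALLOW
  req#17 t=10s: DENY
  req#18 t=11s: ALLOW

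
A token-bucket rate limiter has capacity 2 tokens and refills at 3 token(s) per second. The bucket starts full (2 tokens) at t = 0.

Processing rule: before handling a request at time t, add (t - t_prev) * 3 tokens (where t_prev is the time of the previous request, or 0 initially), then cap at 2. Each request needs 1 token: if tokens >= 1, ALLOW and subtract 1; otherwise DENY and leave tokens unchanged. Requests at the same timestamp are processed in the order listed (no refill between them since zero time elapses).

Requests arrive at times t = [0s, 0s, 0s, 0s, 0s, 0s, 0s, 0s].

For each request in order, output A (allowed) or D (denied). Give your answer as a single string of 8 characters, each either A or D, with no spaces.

Simulating step by step:
  req#1 t=0s: ALLOW
  req#2 t=0s: ALLOW
  req#3 t=0s: DENY
  req#4 t=0s: DENY
  req#5 t=0s: DENY
  req#6 t=0s: DENY
  req#7 t=0s: DENY
  req#8 t=0s: DENY

Answer: AADDDDDD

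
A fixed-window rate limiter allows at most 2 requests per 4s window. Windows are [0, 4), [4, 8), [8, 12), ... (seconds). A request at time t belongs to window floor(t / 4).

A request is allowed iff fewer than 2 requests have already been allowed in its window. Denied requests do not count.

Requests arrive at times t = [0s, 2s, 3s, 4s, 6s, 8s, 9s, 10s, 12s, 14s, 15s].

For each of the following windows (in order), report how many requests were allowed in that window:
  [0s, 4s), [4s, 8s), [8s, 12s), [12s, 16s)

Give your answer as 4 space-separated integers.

Processing requests:
  req#1 t=0s (window 0): ALLOW
  req#2 t=2s (window 0): ALLOW
  req#3 t=3s (window 0): DENY
  req#4 t=4s (window 1): ALLOW
  req#5 t=6s (window 1): ALLOW
  req#6 t=8s (window 2): ALLOW
  req#7 t=9s (window 2): ALLOW
  req#8 t=10s (window 2): DENY
  req#9 t=12s (window 3): ALLOW
  req#10 t=14s (window 3): ALLOW
  req#11 t=15s (window 3): DENY

Allowed counts by window: 2 2 2 2

Answer: 2 2 2 2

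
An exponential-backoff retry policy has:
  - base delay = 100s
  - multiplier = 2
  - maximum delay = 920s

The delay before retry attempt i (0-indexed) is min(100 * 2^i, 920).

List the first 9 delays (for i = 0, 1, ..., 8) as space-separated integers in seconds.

Computing each delay:
  i=0: min(100*2^0, 920) = 100
  i=1: min(100*2^1, 920) = 200
  i=2: min(100*2^2, 920) = 400
  i=3: min(100*2^3, 920) = 800
  i=4: min(100*2^4, 920) = 920
  i=5: min(100*2^5, 920) = 920
  i=6: min(100*2^6, 920) = 920
  i=7: min(100*2^7, 920) = 920
  i=8: min(100*2^8, 920) = 920

Answer: 100 200 400 800 920 920 920 920 920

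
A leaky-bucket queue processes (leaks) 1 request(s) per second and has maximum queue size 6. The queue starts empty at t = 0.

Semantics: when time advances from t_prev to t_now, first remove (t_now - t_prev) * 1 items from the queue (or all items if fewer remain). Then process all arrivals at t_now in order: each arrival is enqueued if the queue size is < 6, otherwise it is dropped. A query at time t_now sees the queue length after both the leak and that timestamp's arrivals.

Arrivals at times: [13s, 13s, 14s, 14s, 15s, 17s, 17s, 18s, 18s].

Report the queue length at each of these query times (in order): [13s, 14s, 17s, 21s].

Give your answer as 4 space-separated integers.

Answer: 2 3 3 1

Derivation:
Queue lengths at query times:
  query t=13s: backlog = 2
  query t=14s: backlog = 3
  query t=17s: backlog = 3
  query t=21s: backlog = 1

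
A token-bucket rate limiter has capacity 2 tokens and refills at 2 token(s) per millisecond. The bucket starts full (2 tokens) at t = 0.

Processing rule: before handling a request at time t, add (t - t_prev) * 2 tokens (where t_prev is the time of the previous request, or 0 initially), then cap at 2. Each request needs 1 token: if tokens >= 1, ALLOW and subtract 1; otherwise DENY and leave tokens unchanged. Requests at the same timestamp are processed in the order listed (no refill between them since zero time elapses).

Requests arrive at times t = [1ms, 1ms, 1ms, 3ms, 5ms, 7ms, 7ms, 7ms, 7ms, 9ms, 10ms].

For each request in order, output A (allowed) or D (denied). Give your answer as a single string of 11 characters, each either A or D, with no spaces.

Simulating step by step:
  req#1 t=1ms: ALLOW
  req#2 t=1ms: ALLOW
  req#3 t=1ms: DENY
  req#4 t=3ms: ALLOW
  req#5 t=5ms: ALLOW
  req#6 t=7ms: ALLOW
  req#7 t=7ms: ALLOW
  req#8 t=7ms: DENY
  req#9 t=7ms: DENY
  req#10 t=9ms: ALLOW
  req#11 t=10ms: ALLOW

Answer: AADAAAADDAA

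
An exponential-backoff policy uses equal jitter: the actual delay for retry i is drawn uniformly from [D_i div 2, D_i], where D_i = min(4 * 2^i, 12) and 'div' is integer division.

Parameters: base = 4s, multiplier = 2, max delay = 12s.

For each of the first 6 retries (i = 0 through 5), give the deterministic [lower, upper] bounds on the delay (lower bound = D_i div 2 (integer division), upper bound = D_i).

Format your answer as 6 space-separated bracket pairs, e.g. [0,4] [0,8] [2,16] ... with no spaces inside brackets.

Answer: [2,4] [4,8] [6,12] [6,12] [6,12] [6,12]

Derivation:
Computing bounds per retry:
  i=0: D_i=min(4*2^0,12)=4, bounds=[2,4]
  i=1: D_i=min(4*2^1,12)=8, bounds=[4,8]
  i=2: D_i=min(4*2^2,12)=12, bounds=[6,12]
  i=3: D_i=min(4*2^3,12)=12, bounds=[6,12]
  i=4: D_i=min(4*2^4,12)=12, bounds=[6,12]
  i=5: D_i=min(4*2^5,12)=12, bounds=[6,12]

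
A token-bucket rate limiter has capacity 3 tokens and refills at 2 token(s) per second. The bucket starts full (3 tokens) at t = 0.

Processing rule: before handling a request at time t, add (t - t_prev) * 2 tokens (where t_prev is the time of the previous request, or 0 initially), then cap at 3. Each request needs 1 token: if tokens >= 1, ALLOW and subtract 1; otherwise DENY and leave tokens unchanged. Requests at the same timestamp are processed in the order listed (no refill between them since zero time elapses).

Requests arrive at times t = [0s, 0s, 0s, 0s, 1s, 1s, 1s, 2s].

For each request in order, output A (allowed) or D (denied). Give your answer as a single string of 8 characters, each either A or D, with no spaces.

Answer: AAADAADA

Derivation:
Simulating step by step:
  req#1 t=0s: ALLOW
  req#2 t=0s: ALLOW
  req#3 t=0s: ALLOW
  req#4 t=0s: DENY
  req#5 t=1s: ALLOW
  req#6 t=1s: ALLOW
  req#7 t=1s: DENY
  req#8 t=2s: ALLOW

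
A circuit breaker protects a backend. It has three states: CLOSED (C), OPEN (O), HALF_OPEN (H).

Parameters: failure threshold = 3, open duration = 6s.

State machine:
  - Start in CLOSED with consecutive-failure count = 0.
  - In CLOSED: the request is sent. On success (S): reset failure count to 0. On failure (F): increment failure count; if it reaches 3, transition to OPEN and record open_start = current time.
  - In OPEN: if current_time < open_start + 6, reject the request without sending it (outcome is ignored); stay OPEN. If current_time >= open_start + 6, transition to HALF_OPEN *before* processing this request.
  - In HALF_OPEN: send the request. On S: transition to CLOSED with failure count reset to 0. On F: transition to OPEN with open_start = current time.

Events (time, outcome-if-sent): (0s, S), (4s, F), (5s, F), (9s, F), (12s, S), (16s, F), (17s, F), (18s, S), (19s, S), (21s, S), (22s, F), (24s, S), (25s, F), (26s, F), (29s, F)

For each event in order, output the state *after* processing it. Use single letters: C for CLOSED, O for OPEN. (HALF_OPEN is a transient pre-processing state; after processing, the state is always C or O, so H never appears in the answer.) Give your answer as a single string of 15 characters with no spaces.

Answer: CCCOOOOOOOOOOOO

Derivation:
State after each event:
  event#1 t=0s outcome=S: state=CLOSED
  event#2 t=4s outcome=F: state=CLOSED
  event#3 t=5s outcome=F: state=CLOSED
  event#4 t=9s outcome=F: state=OPEN
  event#5 t=12s outcome=S: state=OPEN
  event#6 t=16s outcome=F: state=OPEN
  event#7 t=17s outcome=F: state=OPEN
  event#8 t=18s outcome=S: state=OPEN
  event#9 t=19s outcome=S: state=OPEN
  event#10 t=21s outcome=S: state=OPEN
  event#11 t=22s outcome=F: state=OPEN
  event#12 t=24s outcome=S: state=OPEN
  event#13 t=25s outcome=F: state=OPEN
  event#14 t=26s outcome=F: state=OPEN
  event#15 t=29s outcome=F: state=OPEN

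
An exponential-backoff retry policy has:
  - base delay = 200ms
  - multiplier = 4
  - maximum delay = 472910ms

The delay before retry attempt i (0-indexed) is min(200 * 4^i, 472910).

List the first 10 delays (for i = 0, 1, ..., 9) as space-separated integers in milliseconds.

Computing each delay:
  i=0: min(200*4^0, 472910) = 200
  i=1: min(200*4^1, 472910) = 800
  i=2: min(200*4^2, 472910) = 3200
  i=3: min(200*4^3, 472910) = 12800
  i=4: min(200*4^4, 472910) = 51200
  i=5: min(200*4^5, 472910) = 204800
  i=6: min(200*4^6, 472910) = 472910
  i=7: min(200*4^7, 472910) = 472910
  i=8: min(200*4^8, 472910) = 472910
  i=9: min(200*4^9, 472910) = 472910

Answer: 200 800 3200 12800 51200 204800 472910 472910 472910 472910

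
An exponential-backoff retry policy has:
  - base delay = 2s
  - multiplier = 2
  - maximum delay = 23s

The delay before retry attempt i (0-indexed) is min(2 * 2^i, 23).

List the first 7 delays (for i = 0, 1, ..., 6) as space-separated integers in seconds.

Answer: 2 4 8 16 23 23 23

Derivation:
Computing each delay:
  i=0: min(2*2^0, 23) = 2
  i=1: min(2*2^1, 23) = 4
  i=2: min(2*2^2, 23) = 8
  i=3: min(2*2^3, 23) = 16
  i=4: min(2*2^4, 23) = 23
  i=5: min(2*2^5, 23) = 23
  i=6: min(2*2^6, 23) = 23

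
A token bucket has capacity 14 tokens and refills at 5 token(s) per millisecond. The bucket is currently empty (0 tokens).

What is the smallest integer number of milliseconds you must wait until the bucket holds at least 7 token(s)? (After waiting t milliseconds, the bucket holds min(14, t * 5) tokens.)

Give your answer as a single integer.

Need t * 5 >= 7, so t >= 7/5.
Smallest integer t = ceil(7/5) = 2.

Answer: 2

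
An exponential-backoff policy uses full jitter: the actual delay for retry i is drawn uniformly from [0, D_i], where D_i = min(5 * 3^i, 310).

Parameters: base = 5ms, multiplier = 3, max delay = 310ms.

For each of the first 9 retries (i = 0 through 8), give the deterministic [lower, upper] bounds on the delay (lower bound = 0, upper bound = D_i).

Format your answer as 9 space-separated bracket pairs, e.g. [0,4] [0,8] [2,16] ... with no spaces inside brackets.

Computing bounds per retry:
  i=0: D_i=min(5*3^0,310)=5, bounds=[0,5]
  i=1: D_i=min(5*3^1,310)=15, bounds=[0,15]
  i=2: D_i=min(5*3^2,310)=45, bounds=[0,45]
  i=3: D_i=min(5*3^3,310)=135, bounds=[0,135]
  i=4: D_i=min(5*3^4,310)=310, bounds=[0,310]
  i=5: D_i=min(5*3^5,310)=310, bounds=[0,310]
  i=6: D_i=min(5*3^6,310)=310, bounds=[0,310]
  i=7: D_i=min(5*3^7,310)=310, bounds=[0,310]
  i=8: D_i=min(5*3^8,310)=310, bounds=[0,310]

Answer: [0,5] [0,15] [0,45] [0,135] [0,310] [0,310] [0,310] [0,310] [0,310]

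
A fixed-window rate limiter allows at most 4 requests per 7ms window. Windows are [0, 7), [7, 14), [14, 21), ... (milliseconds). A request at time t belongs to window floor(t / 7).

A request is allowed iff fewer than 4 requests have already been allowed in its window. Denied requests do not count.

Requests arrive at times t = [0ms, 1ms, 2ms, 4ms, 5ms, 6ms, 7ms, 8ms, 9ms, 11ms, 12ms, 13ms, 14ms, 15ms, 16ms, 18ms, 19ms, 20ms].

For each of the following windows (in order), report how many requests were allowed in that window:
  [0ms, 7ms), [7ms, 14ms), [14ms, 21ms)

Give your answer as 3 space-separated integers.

Processing requests:
  req#1 t=0ms (window 0): ALLOW
  req#2 t=1ms (window 0): ALLOW
  req#3 t=2ms (window 0): ALLOW
  req#4 t=4ms (window 0): ALLOW
  req#5 t=5ms (window 0): DENY
  req#6 t=6ms (window 0): DENY
  req#7 t=7ms (window 1): ALLOW
  req#8 t=8ms (window 1): ALLOW
  req#9 t=9ms (window 1): ALLOW
  req#10 t=11ms (window 1): ALLOW
  req#11 t=12ms (window 1): DENY
  req#12 t=13ms (window 1): DENY
  req#13 t=14ms (window 2): ALLOW
  req#14 t=15ms (window 2): ALLOW
  req#15 t=16ms (window 2): ALLOW
  req#16 t=18ms (window 2): ALLOW
  req#17 t=19ms (window 2): DENY
  req#18 t=20ms (window 2): DENY

Allowed counts by window: 4 4 4

Answer: 4 4 4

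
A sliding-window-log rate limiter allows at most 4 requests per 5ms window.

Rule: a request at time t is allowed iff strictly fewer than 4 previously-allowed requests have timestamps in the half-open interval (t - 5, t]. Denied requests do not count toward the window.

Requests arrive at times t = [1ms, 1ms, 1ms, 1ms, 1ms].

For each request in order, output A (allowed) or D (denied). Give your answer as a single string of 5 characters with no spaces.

Answer: AAAAD

Derivation:
Tracking allowed requests in the window:
  req#1 t=1ms: ALLOW
  req#2 t=1ms: ALLOW
  req#3 t=1ms: ALLOW
  req#4 t=1ms: ALLOW
  req#5 t=1ms: DENY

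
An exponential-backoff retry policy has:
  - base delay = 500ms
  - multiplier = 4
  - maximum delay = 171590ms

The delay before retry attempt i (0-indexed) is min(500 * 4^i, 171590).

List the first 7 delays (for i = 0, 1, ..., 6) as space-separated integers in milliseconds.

Answer: 500 2000 8000 32000 128000 171590 171590

Derivation:
Computing each delay:
  i=0: min(500*4^0, 171590) = 500
  i=1: min(500*4^1, 171590) = 2000
  i=2: min(500*4^2, 171590) = 8000
  i=3: min(500*4^3, 171590) = 32000
  i=4: min(500*4^4, 171590) = 128000
  i=5: min(500*4^5, 171590) = 171590
  i=6: min(500*4^6, 171590) = 171590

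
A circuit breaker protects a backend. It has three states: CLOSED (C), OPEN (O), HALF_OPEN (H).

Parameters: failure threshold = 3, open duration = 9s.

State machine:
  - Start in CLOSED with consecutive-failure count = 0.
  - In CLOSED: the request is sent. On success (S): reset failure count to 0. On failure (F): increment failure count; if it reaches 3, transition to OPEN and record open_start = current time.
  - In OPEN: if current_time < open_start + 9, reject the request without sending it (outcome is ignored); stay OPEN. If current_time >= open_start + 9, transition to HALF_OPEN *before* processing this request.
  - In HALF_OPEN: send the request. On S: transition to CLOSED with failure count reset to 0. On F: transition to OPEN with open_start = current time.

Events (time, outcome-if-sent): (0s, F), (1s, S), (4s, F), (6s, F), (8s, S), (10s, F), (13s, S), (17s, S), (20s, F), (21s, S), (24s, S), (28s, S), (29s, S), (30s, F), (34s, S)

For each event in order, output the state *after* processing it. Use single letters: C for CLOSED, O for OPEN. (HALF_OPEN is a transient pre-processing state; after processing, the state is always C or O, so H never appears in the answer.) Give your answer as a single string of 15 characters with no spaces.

State after each event:
  event#1 t=0s outcome=F: state=CLOSED
  event#2 t=1s outcome=S: state=CLOSED
  event#3 t=4s outcome=F: state=CLOSED
  event#4 t=6s outcome=F: state=CLOSED
  event#5 t=8s outcome=S: state=CLOSED
  event#6 t=10s outcome=F: state=CLOSED
  event#7 t=13s outcome=S: state=CLOSED
  event#8 t=17s outcome=S: state=CLOSED
  event#9 t=20s outcome=F: state=CLOSED
  event#10 t=21s outcome=S: state=CLOSED
  event#11 t=24s outcome=S: state=CLOSED
  event#12 t=28s outcome=S: state=CLOSED
  event#13 t=29s outcome=S: state=CLOSED
  event#14 t=30s outcome=F: state=CLOSED
  event#15 t=34s outcome=S: state=CLOSED

Answer: CCCCCCCCCCCCCCC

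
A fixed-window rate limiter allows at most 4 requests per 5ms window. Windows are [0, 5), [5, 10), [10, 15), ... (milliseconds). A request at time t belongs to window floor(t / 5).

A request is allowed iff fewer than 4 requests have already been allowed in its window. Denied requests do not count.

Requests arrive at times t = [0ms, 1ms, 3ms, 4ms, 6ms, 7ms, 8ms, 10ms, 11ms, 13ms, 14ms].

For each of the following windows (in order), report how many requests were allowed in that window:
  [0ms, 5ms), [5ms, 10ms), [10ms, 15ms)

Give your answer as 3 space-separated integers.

Answer: 4 3 4

Derivation:
Processing requests:
  req#1 t=0ms (window 0): ALLOW
  req#2 t=1ms (window 0): ALLOW
  req#3 t=3ms (window 0): ALLOW
  req#4 t=4ms (window 0): ALLOW
  req#5 t=6ms (window 1): ALLOW
  req#6 t=7ms (window 1): ALLOW
  req#7 t=8ms (window 1): ALLOW
  req#8 t=10ms (window 2): ALLOW
  req#9 t=11ms (window 2): ALLOW
  req#10 t=13ms (window 2): ALLOW
  req#11 t=14ms (window 2): ALLOW

Allowed counts by window: 4 3 4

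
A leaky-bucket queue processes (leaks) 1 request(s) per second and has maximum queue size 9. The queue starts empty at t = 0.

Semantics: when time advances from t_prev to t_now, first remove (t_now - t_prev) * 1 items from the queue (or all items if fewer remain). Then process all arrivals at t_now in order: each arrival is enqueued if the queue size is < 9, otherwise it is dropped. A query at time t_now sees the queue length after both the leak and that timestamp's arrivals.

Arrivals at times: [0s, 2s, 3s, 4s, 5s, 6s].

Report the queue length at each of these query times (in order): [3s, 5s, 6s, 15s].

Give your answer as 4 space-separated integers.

Queue lengths at query times:
  query t=3s: backlog = 1
  query t=5s: backlog = 1
  query t=6s: backlog = 1
  query t=15s: backlog = 0

Answer: 1 1 1 0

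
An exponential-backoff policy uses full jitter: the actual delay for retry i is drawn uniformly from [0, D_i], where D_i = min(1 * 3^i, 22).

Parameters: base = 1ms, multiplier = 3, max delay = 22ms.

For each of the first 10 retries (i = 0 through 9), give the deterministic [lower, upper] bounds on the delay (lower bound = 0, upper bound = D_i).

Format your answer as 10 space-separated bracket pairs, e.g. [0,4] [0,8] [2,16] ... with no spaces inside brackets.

Answer: [0,1] [0,3] [0,9] [0,22] [0,22] [0,22] [0,22] [0,22] [0,22] [0,22]

Derivation:
Computing bounds per retry:
  i=0: D_i=min(1*3^0,22)=1, bounds=[0,1]
  i=1: D_i=min(1*3^1,22)=3, bounds=[0,3]
  i=2: D_i=min(1*3^2,22)=9, bounds=[0,9]
  i=3: D_i=min(1*3^3,22)=22, bounds=[0,22]
  i=4: D_i=min(1*3^4,22)=22, bounds=[0,22]
  i=5: D_i=min(1*3^5,22)=22, bounds=[0,22]
  i=6: D_i=min(1*3^6,22)=22, bounds=[0,22]
  i=7: D_i=min(1*3^7,22)=22, bounds=[0,22]
  i=8: D_i=min(1*3^8,22)=22, bounds=[0,22]
  i=9: D_i=min(1*3^9,22)=22, bounds=[0,22]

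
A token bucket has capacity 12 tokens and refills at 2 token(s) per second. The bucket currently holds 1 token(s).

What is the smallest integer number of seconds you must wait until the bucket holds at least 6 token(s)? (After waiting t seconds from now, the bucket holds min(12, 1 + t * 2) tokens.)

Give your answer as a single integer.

Need 1 + t * 2 >= 6, so t >= 5/2.
Smallest integer t = ceil(5/2) = 3.

Answer: 3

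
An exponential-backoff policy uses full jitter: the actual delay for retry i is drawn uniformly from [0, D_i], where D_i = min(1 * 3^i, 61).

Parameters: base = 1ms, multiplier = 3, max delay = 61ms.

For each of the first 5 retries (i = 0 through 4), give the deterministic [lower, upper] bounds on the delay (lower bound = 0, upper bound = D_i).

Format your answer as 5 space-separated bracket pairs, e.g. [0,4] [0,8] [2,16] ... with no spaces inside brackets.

Computing bounds per retry:
  i=0: D_i=min(1*3^0,61)=1, bounds=[0,1]
  i=1: D_i=min(1*3^1,61)=3, bounds=[0,3]
  i=2: D_i=min(1*3^2,61)=9, bounds=[0,9]
  i=3: D_i=min(1*3^3,61)=27, bounds=[0,27]
  i=4: D_i=min(1*3^4,61)=61, bounds=[0,61]

Answer: [0,1] [0,3] [0,9] [0,27] [0,61]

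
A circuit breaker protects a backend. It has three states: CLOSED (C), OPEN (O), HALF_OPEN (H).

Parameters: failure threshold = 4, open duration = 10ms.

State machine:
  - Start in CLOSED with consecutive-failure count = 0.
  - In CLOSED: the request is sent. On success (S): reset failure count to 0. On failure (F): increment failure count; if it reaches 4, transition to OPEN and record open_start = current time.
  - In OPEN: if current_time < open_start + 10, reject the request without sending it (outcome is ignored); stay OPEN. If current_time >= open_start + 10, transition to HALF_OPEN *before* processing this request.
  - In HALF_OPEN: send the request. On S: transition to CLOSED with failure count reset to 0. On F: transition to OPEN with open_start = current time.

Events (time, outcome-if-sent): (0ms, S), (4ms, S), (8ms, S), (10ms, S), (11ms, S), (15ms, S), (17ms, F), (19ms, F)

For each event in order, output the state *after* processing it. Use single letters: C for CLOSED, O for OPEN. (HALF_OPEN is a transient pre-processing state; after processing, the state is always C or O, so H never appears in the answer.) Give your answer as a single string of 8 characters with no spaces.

State after each event:
  event#1 t=0ms outcome=S: state=CLOSED
  event#2 t=4ms outcome=S: state=CLOSED
  event#3 t=8ms outcome=S: state=CLOSED
  event#4 t=10ms outcome=S: state=CLOSED
  event#5 t=11ms outcome=S: state=CLOSED
  event#6 t=15ms outcome=S: state=CLOSED
  event#7 t=17ms outcome=F: state=CLOSED
  event#8 t=19ms outcome=F: state=CLOSED

Answer: CCCCCCCC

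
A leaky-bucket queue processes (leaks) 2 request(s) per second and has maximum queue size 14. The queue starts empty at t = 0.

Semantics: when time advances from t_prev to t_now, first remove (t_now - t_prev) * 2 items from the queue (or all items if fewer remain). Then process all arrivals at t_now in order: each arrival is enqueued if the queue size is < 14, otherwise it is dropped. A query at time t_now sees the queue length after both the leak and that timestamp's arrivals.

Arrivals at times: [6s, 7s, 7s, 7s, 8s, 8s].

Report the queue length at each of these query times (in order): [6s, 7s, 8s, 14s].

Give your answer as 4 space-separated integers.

Answer: 1 3 3 0

Derivation:
Queue lengths at query times:
  query t=6s: backlog = 1
  query t=7s: backlog = 3
  query t=8s: backlog = 3
  query t=14s: backlog = 0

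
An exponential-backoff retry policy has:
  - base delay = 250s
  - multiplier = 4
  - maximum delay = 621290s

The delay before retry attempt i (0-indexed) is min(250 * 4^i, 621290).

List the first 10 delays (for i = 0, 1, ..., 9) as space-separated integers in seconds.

Computing each delay:
  i=0: min(250*4^0, 621290) = 250
  i=1: min(250*4^1, 621290) = 1000
  i=2: min(250*4^2, 621290) = 4000
  i=3: min(250*4^3, 621290) = 16000
  i=4: min(250*4^4, 621290) = 64000
  i=5: min(250*4^5, 621290) = 256000
  i=6: min(250*4^6, 621290) = 621290
  i=7: min(250*4^7, 621290) = 621290
  i=8: min(250*4^8, 621290) = 621290
  i=9: min(250*4^9, 621290) = 621290

Answer: 250 1000 4000 16000 64000 256000 621290 621290 621290 621290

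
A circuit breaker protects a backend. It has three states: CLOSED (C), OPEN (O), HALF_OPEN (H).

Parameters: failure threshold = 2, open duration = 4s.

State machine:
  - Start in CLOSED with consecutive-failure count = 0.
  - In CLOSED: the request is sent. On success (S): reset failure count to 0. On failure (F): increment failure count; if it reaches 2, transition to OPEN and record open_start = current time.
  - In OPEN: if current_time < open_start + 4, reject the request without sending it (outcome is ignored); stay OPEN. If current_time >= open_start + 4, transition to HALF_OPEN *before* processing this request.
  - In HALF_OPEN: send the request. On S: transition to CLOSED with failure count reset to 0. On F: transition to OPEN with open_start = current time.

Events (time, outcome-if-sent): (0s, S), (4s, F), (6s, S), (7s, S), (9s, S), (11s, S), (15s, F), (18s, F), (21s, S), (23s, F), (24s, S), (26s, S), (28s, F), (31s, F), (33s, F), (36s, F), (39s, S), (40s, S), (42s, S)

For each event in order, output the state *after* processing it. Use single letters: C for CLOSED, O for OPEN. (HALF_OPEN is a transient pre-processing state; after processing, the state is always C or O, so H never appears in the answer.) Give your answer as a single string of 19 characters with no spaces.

Answer: CCCCCCCOOOOOOOOOCCC

Derivation:
State after each event:
  event#1 t=0s outcome=S: state=CLOSED
  event#2 t=4s outcome=F: state=CLOSED
  event#3 t=6s outcome=S: state=CLOSED
  event#4 t=7s outcome=S: state=CLOSED
  event#5 t=9s outcome=S: state=CLOSED
  event#6 t=11s outcome=S: state=CLOSED
  event#7 t=15s outcome=F: state=CLOSED
  event#8 t=18s outcome=F: state=OPEN
  event#9 t=21s outcome=S: state=OPEN
  event#10 t=23s outcome=F: state=OPEN
  event#11 t=24s outcome=S: state=OPEN
  event#12 t=26s outcome=S: state=OPEN
  event#13 t=28s outcome=F: state=OPEN
  event#14 t=31s outcome=F: state=OPEN
  event#15 t=33s outcome=F: state=OPEN
  event#16 t=36s outcome=F: state=OPEN
  event#17 t=39s outcome=S: state=CLOSED
  event#18 t=40s outcome=S: state=CLOSED
  event#19 t=42s outcome=S: state=CLOSED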